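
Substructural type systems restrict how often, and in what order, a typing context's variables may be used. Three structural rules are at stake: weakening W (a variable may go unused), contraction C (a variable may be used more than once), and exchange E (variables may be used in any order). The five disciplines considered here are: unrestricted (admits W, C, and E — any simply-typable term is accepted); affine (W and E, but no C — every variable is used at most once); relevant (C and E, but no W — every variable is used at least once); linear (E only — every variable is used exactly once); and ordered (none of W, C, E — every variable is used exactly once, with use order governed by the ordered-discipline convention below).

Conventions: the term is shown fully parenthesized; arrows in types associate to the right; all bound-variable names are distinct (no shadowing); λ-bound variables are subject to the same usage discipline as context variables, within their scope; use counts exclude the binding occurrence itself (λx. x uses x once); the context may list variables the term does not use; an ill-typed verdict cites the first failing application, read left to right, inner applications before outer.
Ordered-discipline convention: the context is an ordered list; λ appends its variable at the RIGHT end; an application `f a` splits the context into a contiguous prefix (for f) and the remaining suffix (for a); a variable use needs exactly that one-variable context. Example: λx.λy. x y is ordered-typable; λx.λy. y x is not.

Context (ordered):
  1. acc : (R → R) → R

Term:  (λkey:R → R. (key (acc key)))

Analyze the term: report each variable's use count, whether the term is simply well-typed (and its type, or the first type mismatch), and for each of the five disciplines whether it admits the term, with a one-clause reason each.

variable uses: acc: 1, key (λ-bound): 2
use order (left to right): key, acc, key
typing: the term checks, with type (R → R) → R
ordered ✗ (repeated use of key ×2)
linear ✗ (repeated use of key ×2)
affine ✗ (repeated use of key ×2)
relevant ✓ (none of acc, key goes unused)
unrestricted ✓ (type-checks ((R → R) → R) and nothing is barred)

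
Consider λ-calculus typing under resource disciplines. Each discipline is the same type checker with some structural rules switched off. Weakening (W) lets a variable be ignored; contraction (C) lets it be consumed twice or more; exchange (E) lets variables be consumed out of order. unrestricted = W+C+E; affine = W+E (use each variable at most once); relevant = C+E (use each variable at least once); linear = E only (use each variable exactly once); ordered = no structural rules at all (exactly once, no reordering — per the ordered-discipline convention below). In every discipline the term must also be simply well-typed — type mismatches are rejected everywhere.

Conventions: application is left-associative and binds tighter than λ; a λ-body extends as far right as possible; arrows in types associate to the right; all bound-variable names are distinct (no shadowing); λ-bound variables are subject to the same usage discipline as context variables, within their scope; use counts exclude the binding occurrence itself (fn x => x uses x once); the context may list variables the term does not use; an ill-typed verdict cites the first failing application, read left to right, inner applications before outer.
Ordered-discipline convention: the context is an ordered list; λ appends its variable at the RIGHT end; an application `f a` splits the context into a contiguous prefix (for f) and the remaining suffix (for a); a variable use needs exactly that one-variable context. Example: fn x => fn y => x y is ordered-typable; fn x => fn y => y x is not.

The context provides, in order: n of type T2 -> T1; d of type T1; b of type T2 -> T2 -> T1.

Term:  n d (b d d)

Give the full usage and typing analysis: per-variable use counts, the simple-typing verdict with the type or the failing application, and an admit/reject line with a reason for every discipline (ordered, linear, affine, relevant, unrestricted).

usage: n: 1×; d: 3×; b: 1×
use order (left to right): n, d, b, d, d
typing: ill-typed: an application expects T2 but receives T1
ordered: ✗, fails simple typing
linear: ✗, a type mismatch blocks all five
affine: ✗, the type mismatch rejects it
relevant: ✗, not simply typable
unrestricted: ✗, fails simple typing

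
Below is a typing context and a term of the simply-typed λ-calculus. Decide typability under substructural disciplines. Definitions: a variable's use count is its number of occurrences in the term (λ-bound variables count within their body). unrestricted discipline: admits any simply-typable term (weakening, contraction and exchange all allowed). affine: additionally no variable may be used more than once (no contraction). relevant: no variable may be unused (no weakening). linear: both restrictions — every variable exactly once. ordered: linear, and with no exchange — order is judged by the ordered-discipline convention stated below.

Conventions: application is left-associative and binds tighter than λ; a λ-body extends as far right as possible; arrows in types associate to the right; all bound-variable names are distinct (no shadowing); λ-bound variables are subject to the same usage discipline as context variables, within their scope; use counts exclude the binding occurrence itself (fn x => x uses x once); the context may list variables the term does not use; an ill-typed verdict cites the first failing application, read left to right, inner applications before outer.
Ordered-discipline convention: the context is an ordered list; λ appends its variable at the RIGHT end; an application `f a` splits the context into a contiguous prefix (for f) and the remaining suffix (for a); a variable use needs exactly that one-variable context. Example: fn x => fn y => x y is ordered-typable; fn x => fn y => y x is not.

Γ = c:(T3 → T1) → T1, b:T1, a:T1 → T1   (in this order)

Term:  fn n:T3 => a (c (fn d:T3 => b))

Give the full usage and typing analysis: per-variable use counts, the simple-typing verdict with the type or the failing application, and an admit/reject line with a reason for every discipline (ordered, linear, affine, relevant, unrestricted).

use counts: c ×1, b ×1, a ×1, n [bound] ×0, d [bound] ×0
use order (left to right): a, c, b
typing: the term checks, with type T3 → T1
ordered: ✗ — needs weakening: n, d unused
linear: ✗ — needs weakening: n, d unused
affine: ✓ — c, b, a, n, d: no repeats, contraction unneeded
relevant: ✗ — needs weakening: n, d unused
unrestricted: ✓ — simply typable at T3 → T1; W, C, E all held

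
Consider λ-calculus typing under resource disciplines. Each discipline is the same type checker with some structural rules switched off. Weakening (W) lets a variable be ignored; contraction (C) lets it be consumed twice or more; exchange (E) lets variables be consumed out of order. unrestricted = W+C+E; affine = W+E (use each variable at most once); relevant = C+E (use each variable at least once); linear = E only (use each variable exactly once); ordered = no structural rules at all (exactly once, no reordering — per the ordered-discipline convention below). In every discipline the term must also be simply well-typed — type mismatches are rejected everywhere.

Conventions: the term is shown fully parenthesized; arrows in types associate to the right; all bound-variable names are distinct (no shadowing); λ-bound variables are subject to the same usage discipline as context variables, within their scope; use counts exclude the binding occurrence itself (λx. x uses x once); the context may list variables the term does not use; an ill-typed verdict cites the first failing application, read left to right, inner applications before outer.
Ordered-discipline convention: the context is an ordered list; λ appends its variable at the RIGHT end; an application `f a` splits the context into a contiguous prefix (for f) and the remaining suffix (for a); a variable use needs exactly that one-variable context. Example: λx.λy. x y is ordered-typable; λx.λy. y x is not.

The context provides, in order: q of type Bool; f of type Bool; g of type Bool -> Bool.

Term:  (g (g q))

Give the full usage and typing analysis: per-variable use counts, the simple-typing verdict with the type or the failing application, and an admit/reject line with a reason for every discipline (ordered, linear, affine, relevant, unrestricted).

use counts: q: 1, f: 0, g: 2
uses in reading order: g, g, q
typing: the term checks, with type Bool
ordered: ✗, needs contraction — g ×2; needs weakening: f unused
linear: ✗, needs contraction — g ×2; needs weakening: f unused
affine: ✗, needs contraction — g ×2
relevant: ✗, needs weakening: f unused
unrestricted: ✓, well-typed at Bool; no restrictions here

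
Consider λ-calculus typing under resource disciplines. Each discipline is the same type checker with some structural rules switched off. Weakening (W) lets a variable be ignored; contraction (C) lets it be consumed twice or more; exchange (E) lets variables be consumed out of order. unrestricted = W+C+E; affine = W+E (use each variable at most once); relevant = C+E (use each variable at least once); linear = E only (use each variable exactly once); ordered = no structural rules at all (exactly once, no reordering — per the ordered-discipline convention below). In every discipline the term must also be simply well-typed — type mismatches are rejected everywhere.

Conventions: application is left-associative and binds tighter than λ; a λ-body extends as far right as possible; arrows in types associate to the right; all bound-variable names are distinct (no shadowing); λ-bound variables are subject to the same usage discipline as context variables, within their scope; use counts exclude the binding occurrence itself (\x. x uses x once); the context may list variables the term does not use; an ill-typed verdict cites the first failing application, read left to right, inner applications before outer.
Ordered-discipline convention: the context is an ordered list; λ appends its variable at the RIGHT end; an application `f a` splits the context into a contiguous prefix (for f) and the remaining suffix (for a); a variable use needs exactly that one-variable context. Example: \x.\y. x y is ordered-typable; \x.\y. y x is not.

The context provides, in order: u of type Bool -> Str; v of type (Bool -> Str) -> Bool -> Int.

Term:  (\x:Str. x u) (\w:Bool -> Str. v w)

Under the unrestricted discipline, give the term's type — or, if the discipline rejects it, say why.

not well-typed under unrestricted — not simply typable
usage: u: 1; v: 1; x (bound): 1; w (bound): 1
use order (left to right): x, u, v, w
typing: ill-typed: applying a non-function (Str)
summary: ordered ✗; linear ✗; affine ✗; relevant ✗; unrestricted ✗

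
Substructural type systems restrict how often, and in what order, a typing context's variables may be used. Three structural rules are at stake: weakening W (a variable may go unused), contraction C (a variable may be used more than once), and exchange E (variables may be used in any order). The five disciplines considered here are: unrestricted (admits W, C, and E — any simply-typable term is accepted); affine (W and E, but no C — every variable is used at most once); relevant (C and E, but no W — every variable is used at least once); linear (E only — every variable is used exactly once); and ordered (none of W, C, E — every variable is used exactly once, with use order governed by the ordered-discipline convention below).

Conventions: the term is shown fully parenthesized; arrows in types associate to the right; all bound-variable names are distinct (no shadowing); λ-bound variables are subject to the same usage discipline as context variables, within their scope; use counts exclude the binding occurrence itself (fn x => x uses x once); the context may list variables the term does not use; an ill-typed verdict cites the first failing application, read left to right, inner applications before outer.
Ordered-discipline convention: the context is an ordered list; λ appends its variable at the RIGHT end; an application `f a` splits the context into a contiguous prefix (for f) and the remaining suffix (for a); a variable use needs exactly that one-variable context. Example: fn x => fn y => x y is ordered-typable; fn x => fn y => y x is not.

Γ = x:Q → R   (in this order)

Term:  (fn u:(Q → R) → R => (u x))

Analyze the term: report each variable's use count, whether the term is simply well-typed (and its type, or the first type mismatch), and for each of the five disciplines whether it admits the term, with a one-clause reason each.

use counts: x=1; u (λ-bound)=1
uses in reading order: u, x
typing: ✓ — ((Q → R) → R) → R
ordered ✗ (use order u, x needs exchange)
linear ✓ (exactly-once usage across x, u)
affine ✓ (at most one use each (x, u))
relevant ✓ (none of x, u goes unused)
unrestricted ✓ (typability at ((Q → R) → R) → R is all that's needed)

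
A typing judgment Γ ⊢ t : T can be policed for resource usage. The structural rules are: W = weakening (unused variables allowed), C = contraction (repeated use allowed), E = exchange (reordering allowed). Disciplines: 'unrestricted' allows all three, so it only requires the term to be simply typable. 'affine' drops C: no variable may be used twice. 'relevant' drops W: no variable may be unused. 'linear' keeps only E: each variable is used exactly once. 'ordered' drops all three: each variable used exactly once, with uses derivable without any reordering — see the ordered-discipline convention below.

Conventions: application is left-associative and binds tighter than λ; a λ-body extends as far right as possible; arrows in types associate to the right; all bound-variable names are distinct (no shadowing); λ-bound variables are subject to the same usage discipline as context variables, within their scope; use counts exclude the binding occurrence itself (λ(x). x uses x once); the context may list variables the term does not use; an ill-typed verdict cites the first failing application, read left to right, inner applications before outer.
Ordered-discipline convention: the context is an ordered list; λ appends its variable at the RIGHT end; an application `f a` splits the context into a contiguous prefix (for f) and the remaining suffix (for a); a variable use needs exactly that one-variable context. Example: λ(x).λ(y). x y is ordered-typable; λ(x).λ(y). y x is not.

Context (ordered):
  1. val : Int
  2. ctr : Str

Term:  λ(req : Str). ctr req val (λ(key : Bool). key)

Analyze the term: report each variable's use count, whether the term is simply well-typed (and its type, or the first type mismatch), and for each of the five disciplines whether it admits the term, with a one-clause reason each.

usage: val ×1; ctr ×1; req (bound) ×1; key (bound) ×1
use order (left to right): ctr, req, val, key
typing: ill-typed: applying a non-function (Str)
ordered: ✗ — the type mismatch rejects it
linear: ✗ — not simply typable
affine: ✗ — fails simple typing
relevant: ✗ — a type mismatch blocks all five
unrestricted: ✗ — the type mismatch rejects it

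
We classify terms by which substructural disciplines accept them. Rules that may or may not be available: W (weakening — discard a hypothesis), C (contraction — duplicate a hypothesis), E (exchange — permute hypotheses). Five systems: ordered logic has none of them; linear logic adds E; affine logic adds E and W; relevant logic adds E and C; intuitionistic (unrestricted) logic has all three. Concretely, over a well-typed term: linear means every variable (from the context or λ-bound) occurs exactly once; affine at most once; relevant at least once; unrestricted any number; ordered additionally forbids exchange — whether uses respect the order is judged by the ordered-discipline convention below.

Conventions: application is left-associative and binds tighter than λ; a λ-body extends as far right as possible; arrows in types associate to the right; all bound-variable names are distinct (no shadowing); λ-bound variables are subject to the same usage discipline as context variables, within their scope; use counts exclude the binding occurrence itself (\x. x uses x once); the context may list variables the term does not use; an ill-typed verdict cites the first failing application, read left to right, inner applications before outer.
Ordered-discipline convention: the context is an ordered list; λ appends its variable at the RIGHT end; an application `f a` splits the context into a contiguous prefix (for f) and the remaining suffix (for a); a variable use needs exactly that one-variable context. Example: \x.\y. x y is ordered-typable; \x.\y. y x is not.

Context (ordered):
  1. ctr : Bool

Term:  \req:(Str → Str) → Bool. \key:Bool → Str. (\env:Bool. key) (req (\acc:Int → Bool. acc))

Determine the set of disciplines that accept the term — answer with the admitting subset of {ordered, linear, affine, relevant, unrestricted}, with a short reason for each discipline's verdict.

admitted in: none
usage: ctr: 0×; req (bound): 1×; key (bound): 1×; env (bound): 0×; acc (bound): 1×
left-to-right use order: key, req, acc
typing: ill-typed: an argument (Int → Bool) → Int → Bool mismatches the expected Str → Str
ordered: ✗ — fails simple typing
linear: ✗ — a type mismatch blocks all five
affine: ✗ — the type mismatch rejects it
relevant: ✗ — not simply typable
unrestricted: ✗ — fails simple typing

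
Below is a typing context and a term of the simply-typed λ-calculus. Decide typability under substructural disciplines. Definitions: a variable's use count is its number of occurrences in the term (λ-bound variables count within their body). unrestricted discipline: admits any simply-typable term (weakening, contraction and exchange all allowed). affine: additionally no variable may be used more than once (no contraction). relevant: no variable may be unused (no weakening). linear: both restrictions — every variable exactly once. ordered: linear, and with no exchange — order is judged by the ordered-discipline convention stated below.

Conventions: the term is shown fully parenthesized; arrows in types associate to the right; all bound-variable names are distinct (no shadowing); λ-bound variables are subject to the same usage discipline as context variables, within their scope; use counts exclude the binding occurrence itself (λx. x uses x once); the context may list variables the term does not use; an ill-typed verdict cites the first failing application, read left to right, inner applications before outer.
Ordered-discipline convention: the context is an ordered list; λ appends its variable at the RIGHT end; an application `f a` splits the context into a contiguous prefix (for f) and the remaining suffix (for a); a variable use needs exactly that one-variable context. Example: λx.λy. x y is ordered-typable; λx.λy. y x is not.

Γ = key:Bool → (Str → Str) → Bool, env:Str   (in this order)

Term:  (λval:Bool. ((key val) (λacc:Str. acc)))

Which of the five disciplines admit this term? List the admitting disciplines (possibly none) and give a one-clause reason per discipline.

admitting disciplines: affine, unrestricted
usage: key=1; env=0; val [bound]=1; acc [bound]=1
order of uses: key, val, acc
typing: well-typed at Bool → Bool
ordered: ✗, env never used (weakening)
linear: ✗, env never used (weakening)
affine: ✓, at most one use each (key, env, val, acc)
relevant: ✗, env never used (weakening)
unrestricted: ✓, typability at Bool → Bool is all that's needed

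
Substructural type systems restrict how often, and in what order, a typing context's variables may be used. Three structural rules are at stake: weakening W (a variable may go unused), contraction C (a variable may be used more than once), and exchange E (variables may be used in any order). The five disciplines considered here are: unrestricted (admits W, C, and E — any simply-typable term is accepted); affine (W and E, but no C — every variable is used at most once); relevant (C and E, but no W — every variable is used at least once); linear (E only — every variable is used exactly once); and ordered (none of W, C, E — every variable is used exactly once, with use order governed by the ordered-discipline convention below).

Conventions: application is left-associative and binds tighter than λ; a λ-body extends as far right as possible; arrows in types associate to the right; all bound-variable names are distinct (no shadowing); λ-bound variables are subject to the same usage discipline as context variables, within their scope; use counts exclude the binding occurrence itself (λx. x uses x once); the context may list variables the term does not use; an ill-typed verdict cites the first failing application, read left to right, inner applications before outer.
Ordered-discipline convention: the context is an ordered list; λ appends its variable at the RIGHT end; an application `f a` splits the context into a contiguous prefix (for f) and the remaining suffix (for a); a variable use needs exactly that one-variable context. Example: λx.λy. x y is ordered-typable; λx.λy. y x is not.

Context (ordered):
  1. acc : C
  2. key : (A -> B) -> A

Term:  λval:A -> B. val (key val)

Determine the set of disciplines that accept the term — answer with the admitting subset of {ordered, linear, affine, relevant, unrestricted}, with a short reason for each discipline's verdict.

accepted by: unrestricted
usage: acc=0; key=1; val [bound]=2
uses in reading order: val, key, val
typing: well-typed — term : (A -> B) -> B
ordered ✗ (repeated use of val ×2; acc left unused)
linear ✗ (repeated use of val ×2; acc left unused)
affine ✗ (repeated use of val ×2)
relevant ✗ (acc left unused)
unrestricted ✓ (type-checks ((A -> B) -> B) and nothing is barred)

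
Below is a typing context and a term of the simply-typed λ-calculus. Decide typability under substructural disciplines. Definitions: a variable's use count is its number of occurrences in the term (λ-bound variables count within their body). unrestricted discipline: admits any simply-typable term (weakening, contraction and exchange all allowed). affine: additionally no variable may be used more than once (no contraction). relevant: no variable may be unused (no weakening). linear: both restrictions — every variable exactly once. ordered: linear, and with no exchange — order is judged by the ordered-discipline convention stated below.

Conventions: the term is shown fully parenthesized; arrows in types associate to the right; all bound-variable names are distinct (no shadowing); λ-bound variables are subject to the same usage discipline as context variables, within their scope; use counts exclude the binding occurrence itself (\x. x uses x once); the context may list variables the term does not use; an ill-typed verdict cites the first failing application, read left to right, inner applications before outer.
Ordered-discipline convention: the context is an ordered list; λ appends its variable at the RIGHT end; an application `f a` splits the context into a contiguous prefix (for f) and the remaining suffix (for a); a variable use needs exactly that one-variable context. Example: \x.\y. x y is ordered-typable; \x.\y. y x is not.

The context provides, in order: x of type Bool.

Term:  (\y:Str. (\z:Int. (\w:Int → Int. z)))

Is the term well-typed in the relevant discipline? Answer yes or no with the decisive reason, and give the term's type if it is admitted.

no — unused: x, y, w — weakening required
counts: x: 0×; y [bound]: 0×; z [bound]: 1×; w [bound]: 0×
use order (left to right): z
typing: ✓ — Str → Int → (Int → Int) → Int
all disciplines: ordered ✗ | linear ✗ | affine ✓ | relevant ✗ | unrestricted ✓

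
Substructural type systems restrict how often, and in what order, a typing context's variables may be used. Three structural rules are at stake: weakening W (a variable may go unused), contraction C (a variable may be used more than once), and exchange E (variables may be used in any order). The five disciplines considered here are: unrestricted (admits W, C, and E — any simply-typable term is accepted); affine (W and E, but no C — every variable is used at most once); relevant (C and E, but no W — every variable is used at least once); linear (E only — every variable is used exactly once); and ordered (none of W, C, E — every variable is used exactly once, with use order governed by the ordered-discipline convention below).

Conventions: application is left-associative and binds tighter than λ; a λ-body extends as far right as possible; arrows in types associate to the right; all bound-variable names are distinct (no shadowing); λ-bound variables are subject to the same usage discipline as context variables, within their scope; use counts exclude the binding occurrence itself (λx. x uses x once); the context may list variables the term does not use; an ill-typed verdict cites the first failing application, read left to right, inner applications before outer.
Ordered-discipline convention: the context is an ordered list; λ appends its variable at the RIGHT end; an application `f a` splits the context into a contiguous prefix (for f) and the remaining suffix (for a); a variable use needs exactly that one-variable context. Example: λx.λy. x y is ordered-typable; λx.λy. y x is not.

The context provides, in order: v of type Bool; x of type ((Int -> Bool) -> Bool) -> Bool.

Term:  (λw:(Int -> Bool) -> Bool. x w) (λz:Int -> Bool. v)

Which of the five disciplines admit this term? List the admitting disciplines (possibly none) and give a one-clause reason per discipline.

admitted in: affine, unrestricted
use counts: v=1, x=1, w [bound]=1, z [bound]=0
use order (left to right): x, w, v
typing: ✓ — Bool
ordered ✗ (needs weakening: z unused)
linear ✗ (needs weakening: z unused)
affine ✓ (at most one use each (v, x, w, z))
relevant ✗ (needs weakening: z unused)
unrestricted ✓ (typability at Bool is all that's needed)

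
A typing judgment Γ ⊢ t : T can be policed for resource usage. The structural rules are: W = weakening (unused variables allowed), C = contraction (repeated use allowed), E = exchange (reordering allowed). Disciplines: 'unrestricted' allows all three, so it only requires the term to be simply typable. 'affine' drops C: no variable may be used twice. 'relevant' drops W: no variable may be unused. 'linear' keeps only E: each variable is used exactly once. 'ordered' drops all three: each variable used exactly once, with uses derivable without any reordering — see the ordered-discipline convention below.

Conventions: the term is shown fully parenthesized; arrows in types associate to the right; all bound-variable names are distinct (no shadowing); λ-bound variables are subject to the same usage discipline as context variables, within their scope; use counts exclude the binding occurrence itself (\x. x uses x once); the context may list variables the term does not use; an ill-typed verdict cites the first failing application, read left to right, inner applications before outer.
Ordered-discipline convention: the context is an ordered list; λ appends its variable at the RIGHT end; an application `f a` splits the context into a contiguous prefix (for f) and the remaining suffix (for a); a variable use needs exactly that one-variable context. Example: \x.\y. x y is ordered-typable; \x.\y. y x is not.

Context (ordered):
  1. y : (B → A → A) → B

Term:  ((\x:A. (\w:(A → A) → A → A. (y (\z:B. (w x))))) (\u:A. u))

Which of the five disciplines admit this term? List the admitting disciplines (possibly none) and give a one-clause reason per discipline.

admitted by: none
use counts: y: 1, x (λ-bound): 1, w (λ-bound): 1, z (λ-bound): 0, u (λ-bound): 1
left-to-right use order: y, w, x, u
typing: ill-typed: argument of type A where A → A is required
ordered ✗ (a type mismatch blocks all five)
linear ✗ (the type mismatch rejects it)
affine ✗ (not simply typable)
relevant ✗ (fails simple typing)
unrestricted ✗ (a type mismatch blocks all five)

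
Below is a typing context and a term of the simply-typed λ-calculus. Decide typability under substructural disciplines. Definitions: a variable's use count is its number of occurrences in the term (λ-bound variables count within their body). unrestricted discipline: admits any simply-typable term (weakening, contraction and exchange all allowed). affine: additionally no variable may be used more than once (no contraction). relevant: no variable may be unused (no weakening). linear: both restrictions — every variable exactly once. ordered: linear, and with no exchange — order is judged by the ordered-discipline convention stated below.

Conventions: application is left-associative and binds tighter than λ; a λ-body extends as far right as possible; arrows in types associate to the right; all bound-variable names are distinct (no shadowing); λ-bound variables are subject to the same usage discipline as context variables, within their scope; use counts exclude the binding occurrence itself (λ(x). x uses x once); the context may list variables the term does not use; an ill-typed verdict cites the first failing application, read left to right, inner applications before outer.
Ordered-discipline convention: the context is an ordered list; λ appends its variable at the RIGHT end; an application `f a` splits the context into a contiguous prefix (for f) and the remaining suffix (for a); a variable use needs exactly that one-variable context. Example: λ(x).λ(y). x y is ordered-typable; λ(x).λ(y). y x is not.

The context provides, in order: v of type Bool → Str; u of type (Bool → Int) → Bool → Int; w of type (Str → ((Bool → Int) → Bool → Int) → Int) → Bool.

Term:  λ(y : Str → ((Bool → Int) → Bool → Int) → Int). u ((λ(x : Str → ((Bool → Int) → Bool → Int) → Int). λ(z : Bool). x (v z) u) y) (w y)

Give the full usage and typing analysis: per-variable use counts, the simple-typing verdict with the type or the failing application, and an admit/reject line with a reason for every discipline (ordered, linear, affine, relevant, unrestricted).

variable uses: v=1; u=2; w=1; y (λ-bound)=2; x (λ-bound)=1; z (λ-bound)=1
uses in reading order: u, x, v, z, u, y, w, y
typing: ✓ — (Str → ((Bool → Int) → Bool → Int) → Int) → Int
ordered: ✗, u ×2, y ×2 used more than once (contraction)
linear: ✗, u ×2, y ×2 used more than once (contraction)
affine: ✗, u ×2, y ×2 used more than once (contraction)
relevant: ✓, none of v, u, w, y, x, z goes unused
unrestricted: ✓, well-typed at (Str → ((Bool → Int) → Bool → Int) → Int) → Int; no restrictions here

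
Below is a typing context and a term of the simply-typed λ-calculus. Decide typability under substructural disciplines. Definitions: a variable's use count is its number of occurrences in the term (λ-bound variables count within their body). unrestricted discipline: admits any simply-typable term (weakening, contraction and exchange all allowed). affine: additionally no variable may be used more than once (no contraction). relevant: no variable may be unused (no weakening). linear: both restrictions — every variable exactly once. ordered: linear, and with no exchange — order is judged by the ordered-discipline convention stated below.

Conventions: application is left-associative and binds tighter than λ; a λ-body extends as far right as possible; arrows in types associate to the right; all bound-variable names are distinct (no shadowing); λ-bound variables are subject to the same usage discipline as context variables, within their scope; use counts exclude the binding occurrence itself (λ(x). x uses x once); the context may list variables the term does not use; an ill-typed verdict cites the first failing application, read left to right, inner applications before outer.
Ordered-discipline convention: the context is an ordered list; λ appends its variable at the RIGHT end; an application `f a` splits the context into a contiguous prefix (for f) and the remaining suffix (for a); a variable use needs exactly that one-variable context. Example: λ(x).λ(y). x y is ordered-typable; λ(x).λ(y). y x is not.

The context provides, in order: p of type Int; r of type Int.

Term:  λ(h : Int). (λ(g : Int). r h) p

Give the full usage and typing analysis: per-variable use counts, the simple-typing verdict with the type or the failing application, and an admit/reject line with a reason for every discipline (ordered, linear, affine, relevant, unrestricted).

counts: p: 1×, r: 1×, h (bound): 1×, g (bound): 0×
order of uses: r, h, p
typing: ill-typed: non-arrow in function slot: Int
ordered ✗ (a type mismatch blocks all five)
linear ✗ (the type mismatch rejects it)
affine ✗ (not simply typable)
relevant ✗ (fails simple typing)
unrestricted ✗ (a type mismatch blocks all five)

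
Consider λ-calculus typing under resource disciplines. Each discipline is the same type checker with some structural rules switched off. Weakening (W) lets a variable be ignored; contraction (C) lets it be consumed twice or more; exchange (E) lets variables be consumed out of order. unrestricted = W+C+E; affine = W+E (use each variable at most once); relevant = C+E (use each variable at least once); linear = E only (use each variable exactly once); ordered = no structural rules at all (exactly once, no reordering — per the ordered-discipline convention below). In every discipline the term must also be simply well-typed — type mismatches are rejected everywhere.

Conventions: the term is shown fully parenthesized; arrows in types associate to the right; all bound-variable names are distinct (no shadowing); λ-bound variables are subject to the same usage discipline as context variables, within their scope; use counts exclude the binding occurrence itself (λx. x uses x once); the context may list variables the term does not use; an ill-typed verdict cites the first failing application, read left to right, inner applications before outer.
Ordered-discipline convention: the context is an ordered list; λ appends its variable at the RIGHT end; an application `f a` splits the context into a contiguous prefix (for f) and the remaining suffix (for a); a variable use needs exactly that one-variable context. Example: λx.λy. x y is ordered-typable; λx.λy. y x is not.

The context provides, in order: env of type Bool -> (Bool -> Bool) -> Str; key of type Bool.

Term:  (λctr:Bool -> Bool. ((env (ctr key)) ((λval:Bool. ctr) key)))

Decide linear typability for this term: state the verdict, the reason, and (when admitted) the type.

no — uses contraction: key ×2, ctr ×2; val never used (weakening)
use counts: env ×1; key ×2; ctr (λ-bound) ×2; val (λ-bound) ×0
uses in reading order: env, ctr, key, ctr, key
typing: ✓ — (Bool -> Bool) -> Str
summary: ordered ✗ · linear ✗ · affine ✗ · relevant ✗ · unrestricted ✓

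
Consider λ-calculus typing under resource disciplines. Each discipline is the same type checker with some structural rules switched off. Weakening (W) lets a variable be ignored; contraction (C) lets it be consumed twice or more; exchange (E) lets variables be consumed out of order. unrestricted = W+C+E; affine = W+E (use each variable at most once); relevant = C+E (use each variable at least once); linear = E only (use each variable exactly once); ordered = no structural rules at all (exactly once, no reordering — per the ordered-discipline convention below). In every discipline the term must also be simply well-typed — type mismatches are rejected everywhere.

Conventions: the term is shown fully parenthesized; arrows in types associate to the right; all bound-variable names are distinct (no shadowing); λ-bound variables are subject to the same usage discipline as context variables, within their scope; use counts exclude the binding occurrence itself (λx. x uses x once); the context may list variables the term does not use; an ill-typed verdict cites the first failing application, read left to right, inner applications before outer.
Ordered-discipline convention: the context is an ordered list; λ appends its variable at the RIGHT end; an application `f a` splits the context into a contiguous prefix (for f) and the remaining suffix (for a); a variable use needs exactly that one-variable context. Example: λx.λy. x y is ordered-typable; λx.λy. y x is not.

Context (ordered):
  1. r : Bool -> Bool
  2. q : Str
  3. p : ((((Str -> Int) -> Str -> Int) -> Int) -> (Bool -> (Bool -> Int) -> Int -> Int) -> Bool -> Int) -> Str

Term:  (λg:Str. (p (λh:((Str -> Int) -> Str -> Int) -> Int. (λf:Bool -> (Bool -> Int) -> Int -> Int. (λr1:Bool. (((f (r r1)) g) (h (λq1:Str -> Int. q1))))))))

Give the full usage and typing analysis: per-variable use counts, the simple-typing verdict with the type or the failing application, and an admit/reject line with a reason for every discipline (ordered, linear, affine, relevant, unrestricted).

variable uses: r ×1, q ×0, p ×1, g (λ-bound) ×1, h (λ-bound) ×1, f (λ-bound) ×1, r1 (λ-bound) ×1, q1 (λ-bound) ×1
use order (left to right): p, f, r, r1, g, h, q1
typing: ill-typed: an application expects Bool -> Int but receives Str
ordered: ✗ — not simply typable
linear: ✗ — fails simple typing
affine: ✗ — a type mismatch blocks all five
relevant: ✗ — the type mismatch rejects it
unrestricted: ✗ — not simply typable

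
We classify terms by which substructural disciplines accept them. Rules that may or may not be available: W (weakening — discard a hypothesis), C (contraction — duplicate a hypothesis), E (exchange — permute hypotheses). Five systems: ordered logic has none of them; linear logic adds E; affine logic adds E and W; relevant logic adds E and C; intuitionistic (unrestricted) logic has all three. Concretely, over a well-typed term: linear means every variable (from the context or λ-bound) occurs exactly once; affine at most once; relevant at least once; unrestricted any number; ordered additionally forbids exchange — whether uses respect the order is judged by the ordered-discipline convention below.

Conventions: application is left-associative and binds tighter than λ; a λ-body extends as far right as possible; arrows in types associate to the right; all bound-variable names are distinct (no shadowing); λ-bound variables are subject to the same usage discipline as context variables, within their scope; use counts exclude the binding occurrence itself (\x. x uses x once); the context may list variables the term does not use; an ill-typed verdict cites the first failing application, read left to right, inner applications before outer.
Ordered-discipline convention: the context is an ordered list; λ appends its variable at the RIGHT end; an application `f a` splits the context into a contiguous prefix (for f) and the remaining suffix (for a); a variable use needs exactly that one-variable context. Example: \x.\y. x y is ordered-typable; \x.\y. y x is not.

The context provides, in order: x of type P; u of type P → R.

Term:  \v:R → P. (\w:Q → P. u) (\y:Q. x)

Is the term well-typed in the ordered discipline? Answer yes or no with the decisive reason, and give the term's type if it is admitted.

no — needs weakening: v, w, y unused
counts: x: 1, u: 1, v (λ-bound): 0, w (λ-bound): 0, y (λ-bound): 0
use order (left to right): u, x
typing: ✓ — (R → P) → P → R
per-discipline verdicts: ordered ✗, linear ✗, affine ✓, relevant ✗, unrestricted ✓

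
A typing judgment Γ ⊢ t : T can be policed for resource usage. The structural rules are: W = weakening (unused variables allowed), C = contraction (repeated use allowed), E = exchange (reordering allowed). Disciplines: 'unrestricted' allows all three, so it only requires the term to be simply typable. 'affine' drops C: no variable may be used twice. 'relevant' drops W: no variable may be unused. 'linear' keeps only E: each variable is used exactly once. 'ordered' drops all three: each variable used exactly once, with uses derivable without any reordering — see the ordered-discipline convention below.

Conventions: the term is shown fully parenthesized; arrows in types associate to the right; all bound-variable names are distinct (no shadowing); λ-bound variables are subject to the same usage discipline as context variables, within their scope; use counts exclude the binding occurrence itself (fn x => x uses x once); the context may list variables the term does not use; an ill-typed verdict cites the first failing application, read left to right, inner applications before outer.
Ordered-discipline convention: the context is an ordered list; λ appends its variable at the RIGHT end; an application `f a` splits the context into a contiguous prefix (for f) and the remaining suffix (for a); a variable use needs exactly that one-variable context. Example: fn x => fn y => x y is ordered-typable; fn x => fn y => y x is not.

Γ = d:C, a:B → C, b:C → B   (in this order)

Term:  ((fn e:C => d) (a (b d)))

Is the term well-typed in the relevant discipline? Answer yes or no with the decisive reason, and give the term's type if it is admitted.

no — e left unused
usage: d: 2×; a: 1×; b: 1×; e (bound): 0×
left-to-right use order: d, a, b, d
typing: well-typed at C
across the five disciplines: ordered ✗, linear ✗, affine ✗, relevant ✗, unrestricted ✓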